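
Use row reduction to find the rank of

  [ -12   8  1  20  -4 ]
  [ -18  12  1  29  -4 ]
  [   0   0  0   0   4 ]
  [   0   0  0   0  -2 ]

r1 := -1/12·r1
  [   1  -2/3  -1/12  -5/3  1/3 ]
  [ -18    12      1    29   -4 ]
  [   0     0      0     0    4 ]
  [   0     0      0     0   -2 ]
r2 := r2 + 18·r1
  [ 1  -2/3  -1/12  -5/3  1/3 ]
  [ 0     0   -1/2    -1    2 ]
  [ 0     0      0     0    4 ]
  [ 0     0      0     0   -2 ]
r2 := -2·r2
  [ 1  -2/3  -1/12  -5/3  1/3 ]
  [ 0     0      1     2   -4 ]
  [ 0     0      0     0    4 ]
  [ 0     0      0     0   -2 ]
r3 := 1/4·r3
  [ 1  -2/3  -1/12  -5/3  1/3 ]
  [ 0     0      1     2   -4 ]
  [ 0     0      0     0    1 ]
  [ 0     0      0     0   -2 ]
r4 := r4 + 2·r3
  [ 1  -2/3  -1/12  -5/3  1/3 ]
  [ 0     0      1     2   -4 ]
  [ 0     0      0     0    1 ]
  [ 0     0      0     0    0 ]
r2 := r2 + 4·r3
  [ 1  -2/3  -1/12  -5/3  1/3 ]
  [ 0     0      1     2    0 ]
  [ 0     0      0     0    1 ]
  [ 0     0      0     0    0 ]
r1 := r1 − 1/3·r3
  [ 1  -2/3  -1/12  -5/3  0 ]
  [ 0     0      1     2  0 ]
  [ 0     0      0     0  1 ]
  [ 0     0      0     0  0 ]
r1 := r1 + 1/12·r2
  [ 1  -2/3  0  -3/2  0 ]
  [ 0     0  1     2  0 ]
  [ 0     0  0     0  1 ]
  [ 0     0  0     0  0 ]
The reduced form has 3 nonzero rows.

rank = 3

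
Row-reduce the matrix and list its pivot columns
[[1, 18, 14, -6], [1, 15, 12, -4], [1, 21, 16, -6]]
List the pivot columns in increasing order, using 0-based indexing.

0, 1, 3

R2 ← R2 − R1
  [ 1  18  14  -6 ]
  [ 0  -3  -2   2 ]
  [ 1  21  16  -6 ]
R3 ← R3 − R1
  [ 1  18  14  -6 ]
  [ 0  -3  -2   2 ]
  [ 0   3   2   0 ]
R2 ← -1/3·R2
  [ 1  18   14    -6 ]
  [ 0   1  2/3  -2/3 ]
  [ 0   3    2     0 ]
R3 ← R3 − 3·R2
  [ 1  18   14    -6 ]
  [ 0   1  2/3  -2/3 ]
  [ 0   0    0     2 ]
R3 ← 1/2·R3
  [ 1  18   14    -6 ]
  [ 0   1  2/3  -2/3 ]
  [ 0   0    0     1 ]
R2 ← R2 + 2/3·R3
  [ 1  18   14  -6 ]
  [ 0   1  2/3   0 ]
  [ 0   0    0   1 ]
R1 ← R1 + 6·R3
  [ 1  18   14  0 ]
  [ 0   1  2/3  0 ]
  [ 0   0    0  1 ]
R1 ← R1 − 18·R2
  [ 1  0    2  0 ]
  [ 0  1  2/3  0 ]
  [ 0  0    0  1 ]
Pivot columns are the columns containing a leading 1.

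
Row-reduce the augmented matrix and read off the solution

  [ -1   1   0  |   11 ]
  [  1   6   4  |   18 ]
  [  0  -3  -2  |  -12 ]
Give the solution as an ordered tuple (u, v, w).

R1 -> -1·R1
  [ 1  -1   0  |  -11 ]
  [ 1   6   4  |   18 ]
  [ 0  -3  -2  |  -12 ]
R2 -> R2 − R1
  [ 1  -1   0  |  -11 ]
  [ 0   7   4  |   29 ]
  [ 0  -3  -2  |  -12 ]
R2 -> 1/7·R2
  [ 1  -1    0  |   -11 ]
  [ 0   1  4/7  |  29/7 ]
  [ 0  -3   -2  |   -12 ]
R3 -> R3 + 3·R2
  [ 1  -1     0  |   -11 ]
  [ 0   1   4/7  |  29/7 ]
  [ 0   0  -2/7  |   3/7 ]
R3 -> -7/2·R3
  [ 1  -1    0  |   -11 ]
  [ 0   1  4/7  |  29/7 ]
  [ 0   0    1  |  -3/2 ]
R2 -> R2 − 4/7·R3
  [ 1  -1  0  |   -11 ]
  [ 0   1  0  |     5 ]
  [ 0   0  1  |  -3/2 ]
R1 -> R1 + R2
  [ 1  0  0  |    -6 ]
  [ 0  1  0  |     5 ]
  [ 0  0  1  |  -3/2 ]
Reading off the last column: u = -6, v = 5, w = -3/2.

(-6, 5, -3/2)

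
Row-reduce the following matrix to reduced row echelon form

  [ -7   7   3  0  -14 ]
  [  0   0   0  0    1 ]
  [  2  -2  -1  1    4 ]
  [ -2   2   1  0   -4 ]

[[1, -1, 0, 0, 0], [0, 0, 1, 0, 0], [0, 0, 0, 1, 0], [0, 0, 0, 0, 1]]

R1 -> -1/7·R1
  [  1  -1  -3/7  0   2 ]
  [  0   0     0  0   1 ]
  [  2  -2    -1  1   4 ]
  [ -2   2     1  0  -4 ]
R3 -> R3 − 2·R1
  [  1  -1  -3/7  0   2 ]
  [  0   0     0  0   1 ]
  [  0   0  -1/7  1   0 ]
  [ -2   2     1  0  -4 ]
R4 -> R4 + 2·R1
  [ 1  -1  -3/7  0  2 ]
  [ 0   0     0  0  1 ]
  [ 0   0  -1/7  1  0 ]
  [ 0   0   1/7  0  0 ]
R2 <-> R3
  [ 1  -1  -3/7  0  2 ]
  [ 0   0  -1/7  1  0 ]
  [ 0   0     0  0  1 ]
  [ 0   0   1/7  0  0 ]
R2 -> -7·R2
  [ 1  -1  -3/7   0  2 ]
  [ 0   0     1  -7  0 ]
  [ 0   0     0   0  1 ]
  [ 0   0   1/7   0  0 ]
R4 -> R4 − 1/7·R2
  [ 1  -1  -3/7   0  2 ]
  [ 0   0     1  -7  0 ]
  [ 0   0     0   0  1 ]
  [ 0   0     0   1  0 ]
R3 <-> R4
  [ 1  -1  -3/7   0  2 ]
  [ 0   0     1  -7  0 ]
  [ 0   0     0   1  0 ]
  [ 0   0     0   0  1 ]
R1 -> R1 − 2·R4
  [ 1  -1  -3/7   0  0 ]
  [ 0   0     1  -7  0 ]
  [ 0   0     0   1  0 ]
  [ 0   0     0   0  1 ]
R2 -> R2 + 7·R3
  [ 1  -1  -3/7  0  0 ]
  [ 0   0     1  0  0 ]
  [ 0   0     0  1  0 ]
  [ 0   0     0  0  1 ]
R1 -> R1 + 3/7·R2
  [ 1  -1  0  0  0 ]
  [ 0   0  1  0  0 ]
  [ 0   0  0  1  0 ]
  [ 0   0  0  0  1 ]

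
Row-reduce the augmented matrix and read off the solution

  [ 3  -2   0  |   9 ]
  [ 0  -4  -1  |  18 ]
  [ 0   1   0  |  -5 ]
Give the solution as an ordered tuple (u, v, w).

(-1/3, -5, 2)

r1 ← 1/3·r1
  [ 1  -2/3   0  |   3 ]
  [ 0    -4  -1  |  18 ]
  [ 0     1   0  |  -5 ]
r2 ← -1/4·r2
  [ 1  -2/3    0  |     3 ]
  [ 0     1  1/4  |  -9/2 ]
  [ 0     1    0  |    -5 ]
r3 ← r3 − r2
  [ 1  -2/3     0  |     3 ]
  [ 0     1   1/4  |  -9/2 ]
  [ 0     0  -1/4  |  -1/2 ]
r3 ← -4·r3
  [ 1  -2/3    0  |     3 ]
  [ 0     1  1/4  |  -9/2 ]
  [ 0     0    1  |     2 ]
r2 ← r2 − 1/4·r3
  [ 1  -2/3  0  |   3 ]
  [ 0     1  0  |  -5 ]
  [ 0     0  1  |   2 ]
r1 ← r1 + 2/3·r2
  [ 1  0  0  |  -1/3 ]
  [ 0  1  0  |    -5 ]
  [ 0  0  1  |     2 ]
Reading off the last column: u = -1/3, v = -5, w = 2.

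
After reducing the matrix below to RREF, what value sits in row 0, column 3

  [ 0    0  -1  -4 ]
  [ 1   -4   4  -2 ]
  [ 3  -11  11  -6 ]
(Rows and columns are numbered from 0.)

R1 <=> R2
  [ 1   -4   4  -2 ]
  [ 0    0  -1  -4 ]
  [ 3  -11  11  -6 ]
R3 := R3 − 3·R1
  [ 1  -4   4  -2 ]
  [ 0   0  -1  -4 ]
  [ 0   1  -1   0 ]
R2 <=> R3
  [ 1  -4   4  -2 ]
  [ 0   1  -1   0 ]
  [ 0   0  -1  -4 ]
R3 := -1·R3
  [ 1  -4   4  -2 ]
  [ 0   1  -1   0 ]
  [ 0   0   1   4 ]
R2 := R2 + R3
  [ 1  -4  4  -2 ]
  [ 0   1  0   4 ]
  [ 0   0  1   4 ]
R1 := R1 − 4·R3
  [ 1  -4  0  -18 ]
  [ 0   1  0    4 ]
  [ 0   0  1    4 ]
R1 := R1 + 4·R2
  [ 1  0  0  -2 ]
  [ 0  1  0   4 ]
  [ 0  0  1   4 ]

-2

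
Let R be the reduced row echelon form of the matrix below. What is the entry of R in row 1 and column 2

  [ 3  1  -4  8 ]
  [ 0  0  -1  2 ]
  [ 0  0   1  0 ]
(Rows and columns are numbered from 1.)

ρ1 ← 1/3·ρ1
  [ 1  1/3  -4/3  8/3 ]
  [ 0    0    -1    2 ]
  [ 0    0     1    0 ]
ρ2 ← -1·ρ2
  [ 1  1/3  -4/3  8/3 ]
  [ 0    0     1   -2 ]
  [ 0    0     1    0 ]
ρ3 ← ρ3 − ρ2
  [ 1  1/3  -4/3  8/3 ]
  [ 0    0     1   -2 ]
  [ 0    0     0    2 ]
ρ3 ← 1/2·ρ3
  [ 1  1/3  -4/3  8/3 ]
  [ 0    0     1   -2 ]
  [ 0    0     0    1 ]
ρ2 ← ρ2 + 2·ρ3
  [ 1  1/3  -4/3  8/3 ]
  [ 0    0     1    0 ]
  [ 0    0     0    1 ]
ρ1 ← ρ1 − 8/3·ρ3
  [ 1  1/3  -4/3  0 ]
  [ 0    0     1  0 ]
  [ 0    0     0  1 ]
ρ1 ← ρ1 + 4/3·ρ2
  [ 1  1/3  0  0 ]
  [ 0    0  1  0 ]
  [ 0    0  0  1 ]

1/3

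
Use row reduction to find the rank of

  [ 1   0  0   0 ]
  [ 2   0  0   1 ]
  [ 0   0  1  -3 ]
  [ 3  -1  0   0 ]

ρ2 ← ρ2 − 2·ρ1
  [ 1   0  0   0 ]
  [ 0   0  0   1 ]
  [ 0   0  1  -3 ]
  [ 3  -1  0   0 ]
ρ4 ← ρ4 − 3·ρ1
  [ 1   0  0   0 ]
  [ 0   0  0   1 ]
  [ 0   0  1  -3 ]
  [ 0  -1  0   0 ]
ρ2 <=> ρ4
  [ 1   0  0   0 ]
  [ 0  -1  0   0 ]
  [ 0   0  1  -3 ]
  [ 0   0  0   1 ]
ρ2 ← -1·ρ2
  [ 1  0  0   0 ]
  [ 0  1  0   0 ]
  [ 0  0  1  -3 ]
  [ 0  0  0   1 ]
ρ3 ← ρ3 + 3·ρ4
  [ 1  0  0  0 ]
  [ 0  1  0  0 ]
  [ 0  0  1  0 ]
  [ 0  0  0  1 ]
The reduced form has 4 nonzero rows.

rank = 4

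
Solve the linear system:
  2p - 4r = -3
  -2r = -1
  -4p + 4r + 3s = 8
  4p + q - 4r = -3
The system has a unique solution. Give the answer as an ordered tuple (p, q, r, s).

(-1/2, 1, 1/2, 4/3)

Form the augmented matrix and row-reduce:
  [  2  0  -4  0  |  -3 ]
  [  0  0  -2  0  |  -1 ]
  [ -4  0   4  3  |   8 ]
  [  4  1  -4  0  |  -3 ]
R1 := 1/2·R1
  [  1  0  -2  0  |  -3/2 ]
  [  0  0  -2  0  |    -1 ]
  [ -4  0   4  3  |     8 ]
  [  4  1  -4  0  |    -3 ]
R3 := R3 + 4·R1
  [ 1  0  -2  0  |  -3/2 ]
  [ 0  0  -2  0  |    -1 ]
  [ 0  0  -4  3  |     2 ]
  [ 4  1  -4  0  |    -3 ]
R4 := R4 − 4·R1
  [ 1  0  -2  0  |  -3/2 ]
  [ 0  0  -2  0  |    -1 ]
  [ 0  0  -4  3  |     2 ]
  [ 0  1   4  0  |     3 ]
R2 ↔ R4
  [ 1  0  -2  0  |  -3/2 ]
  [ 0  1   4  0  |     3 ]
  [ 0  0  -4  3  |     2 ]
  [ 0  0  -2  0  |    -1 ]
R3 := -1/4·R3
  [ 1  0  -2     0  |  -3/2 ]
  [ 0  1   4     0  |     3 ]
  [ 0  0   1  -3/4  |  -1/2 ]
  [ 0  0  -2     0  |    -1 ]
R4 := R4 + 2·R3
  [ 1  0  -2     0  |  -3/2 ]
  [ 0  1   4     0  |     3 ]
  [ 0  0   1  -3/4  |  -1/2 ]
  [ 0  0   0  -3/2  |    -2 ]
R4 := -2/3·R4
  [ 1  0  -2     0  |  -3/2 ]
  [ 0  1   4     0  |     3 ]
  [ 0  0   1  -3/4  |  -1/2 ]
  [ 0  0   0     1  |   4/3 ]
R3 := R3 + 3/4·R4
  [ 1  0  -2  0  |  -3/2 ]
  [ 0  1   4  0  |     3 ]
  [ 0  0   1  0  |   1/2 ]
  [ 0  0   0  1  |   4/3 ]
R2 := R2 − 4·R3
  [ 1  0  -2  0  |  -3/2 ]
  [ 0  1   0  0  |     1 ]
  [ 0  0   1  0  |   1/2 ]
  [ 0  0   0  1  |   4/3 ]
R1 := R1 + 2·R3
  [ 1  0  0  0  |  -1/2 ]
  [ 0  1  0  0  |     1 ]
  [ 0  0  1  0  |   1/2 ]
  [ 0  0  0  1  |   4/3 ]
Reading off the last column: p = -1/2, q = 1, r = 1/2, s = 4/3.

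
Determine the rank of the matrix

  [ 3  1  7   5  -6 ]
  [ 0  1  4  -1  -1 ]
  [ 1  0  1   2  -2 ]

rank = 3

ρ1 ← 1/3·ρ1
  [ 1  1/3  7/3  5/3  -2 ]
  [ 0    1    4   -1  -1 ]
  [ 1    0    1    2  -2 ]
ρ3 ← ρ3 − ρ1
  [ 1   1/3   7/3  5/3  -2 ]
  [ 0     1     4   -1  -1 ]
  [ 0  -1/3  -4/3  1/3   0 ]
ρ3 ← ρ3 + 1/3·ρ2
  [ 1  1/3  7/3  5/3    -2 ]
  [ 0    1    4   -1    -1 ]
  [ 0    0    0    0  -1/3 ]
ρ3 ← -3·ρ3
  [ 1  1/3  7/3  5/3  -2 ]
  [ 0    1    4   -1  -1 ]
  [ 0    0    0    0   1 ]
ρ2 ← ρ2 + ρ3
  [ 1  1/3  7/3  5/3  -2 ]
  [ 0    1    4   -1   0 ]
  [ 0    0    0    0   1 ]
ρ1 ← ρ1 + 2·ρ3
  [ 1  1/3  7/3  5/3  0 ]
  [ 0    1    4   -1  0 ]
  [ 0    0    0    0  1 ]
ρ1 ← ρ1 − 1/3·ρ2
  [ 1  0  1   2  0 ]
  [ 0  1  4  -1  0 ]
  [ 0  0  0   0  1 ]
The reduced form has 3 nonzero rows.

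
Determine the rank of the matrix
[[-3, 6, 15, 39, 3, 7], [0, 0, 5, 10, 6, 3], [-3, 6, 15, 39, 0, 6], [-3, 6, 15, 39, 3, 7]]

rank = 3

R1 := -1/3·R1
  [  1  -2  -5  -13  -1  -7/3 ]
  [  0   0   5   10   6     3 ]
  [ -3   6  15   39   0     6 ]
  [ -3   6  15   39   3     7 ]
R3 := R3 + 3·R1
  [  1  -2  -5  -13  -1  -7/3 ]
  [  0   0   5   10   6     3 ]
  [  0   0   0    0  -3    -1 ]
  [ -3   6  15   39   3     7 ]
R4 := R4 + 3·R1
  [ 1  -2  -5  -13  -1  -7/3 ]
  [ 0   0   5   10   6     3 ]
  [ 0   0   0    0  -3    -1 ]
  [ 0   0   0    0   0     0 ]
R2 := 1/5·R2
  [ 1  -2  -5  -13   -1  -7/3 ]
  [ 0   0   1    2  6/5   3/5 ]
  [ 0   0   0    0   -3    -1 ]
  [ 0   0   0    0    0     0 ]
R3 := -1/3·R3
  [ 1  -2  -5  -13   -1  -7/3 ]
  [ 0   0   1    2  6/5   3/5 ]
  [ 0   0   0    0    1   1/3 ]
  [ 0   0   0    0    0     0 ]
R2 := R2 − 6/5·R3
  [ 1  -2  -5  -13  -1  -7/3 ]
  [ 0   0   1    2   0   1/5 ]
  [ 0   0   0    0   1   1/3 ]
  [ 0   0   0    0   0     0 ]
R1 := R1 + R3
  [ 1  -2  -5  -13  0   -2 ]
  [ 0   0   1    2  0  1/5 ]
  [ 0   0   0    0  1  1/3 ]
  [ 0   0   0    0  0    0 ]
R1 := R1 + 5·R2
  [ 1  -2  0  -3  0   -1 ]
  [ 0   0  1   2  0  1/5 ]
  [ 0   0  0   0  1  1/3 ]
  [ 0   0  0   0  0    0 ]
The reduced form has 3 nonzero rows.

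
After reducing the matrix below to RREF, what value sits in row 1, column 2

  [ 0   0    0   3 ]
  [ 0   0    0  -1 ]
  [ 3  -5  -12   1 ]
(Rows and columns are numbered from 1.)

-5/3

Swap ρ1 and ρ3.
Multiply ρ1 by 1/3.
Multiply ρ2 by -1.
Subtract 3 times ρ2 from ρ3.
Subtract 1/3 times ρ2 from ρ1.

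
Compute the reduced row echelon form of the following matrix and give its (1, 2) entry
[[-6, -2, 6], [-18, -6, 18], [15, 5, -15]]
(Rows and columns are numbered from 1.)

R1 := -1/6·R1
  [   1  1/3   -1 ]
  [ -18   -6   18 ]
  [  15    5  -15 ]
R2 := R2 + 18·R1
  [  1  1/3   -1 ]
  [  0    0    0 ]
  [ 15    5  -15 ]
R3 := R3 − 15·R1
  [ 1  1/3  -1 ]
  [ 0    0   0 ]
  [ 0    0   0 ]

1/3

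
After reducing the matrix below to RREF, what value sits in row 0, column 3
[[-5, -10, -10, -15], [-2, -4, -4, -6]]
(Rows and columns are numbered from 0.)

Multiply ρ1 by -1/5.
  [  1   2   2   3 ]
  [ -2  -4  -4  -6 ]
Add 2 times ρ1 to ρ2.
  [ 1  2  2  3 ]
  [ 0  0  0  0 ]

3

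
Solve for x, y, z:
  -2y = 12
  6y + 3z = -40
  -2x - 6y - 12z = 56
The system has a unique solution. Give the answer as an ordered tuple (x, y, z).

(-2, -6, -4/3)

Form the augmented matrix and row-reduce:
  [  0  -2    0  |   12 ]
  [  0   6    3  |  -40 ]
  [ -2  -6  -12  |   56 ]
R1 ↔ R3
R1 -> -1/2·R1
R2 -> 1/6·R2
R3 -> R3 + 2·R2
R2 -> R2 − 1/2·R3
R1 -> R1 − 6·R3
R1 -> R1 − 3·R2
Reading off the last column: x = -2, y = -6, z = -4/3.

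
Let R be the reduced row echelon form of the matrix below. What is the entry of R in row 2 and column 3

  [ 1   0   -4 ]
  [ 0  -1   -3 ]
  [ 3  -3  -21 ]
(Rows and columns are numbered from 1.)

R3 ← R3 − 3·R1
R2 ← -1·R2
R3 ← R3 + 3·R2

3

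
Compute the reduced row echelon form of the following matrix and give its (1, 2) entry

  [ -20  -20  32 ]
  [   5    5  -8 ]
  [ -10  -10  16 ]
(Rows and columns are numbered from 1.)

1

ρ1 := -1/20·ρ1
  [   1    1  -8/5 ]
  [   5    5    -8 ]
  [ -10  -10    16 ]
ρ2 := ρ2 − 5·ρ1
  [   1    1  -8/5 ]
  [   0    0     0 ]
  [ -10  -10    16 ]
ρ3 := ρ3 + 10·ρ1
  [ 1  1  -8/5 ]
  [ 0  0     0 ]
  [ 0  0     0 ]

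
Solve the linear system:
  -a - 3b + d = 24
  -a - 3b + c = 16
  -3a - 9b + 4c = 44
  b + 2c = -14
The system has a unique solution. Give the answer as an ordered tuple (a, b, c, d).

(-2, -6, -4, 4)

Form the augmented matrix and row-reduce:
  [ -1  -3  0  1  |   24 ]
  [ -1  -3  1  0  |   16 ]
  [ -3  -9  4  0  |   44 ]
  [  0   1  2  0  |  -14 ]
R1 → -1·R1
  [  1   3  0  -1  |  -24 ]
  [ -1  -3  1   0  |   16 ]
  [ -3  -9  4   0  |   44 ]
  [  0   1  2   0  |  -14 ]
R2 → R2 + R1
  [  1   3  0  -1  |  -24 ]
  [  0   0  1  -1  |   -8 ]
  [ -3  -9  4   0  |   44 ]
  [  0   1  2   0  |  -14 ]
R3 → R3 + 3·R1
  [ 1  3  0  -1  |  -24 ]
  [ 0  0  1  -1  |   -8 ]
  [ 0  0  4  -3  |  -28 ]
  [ 0  1  2   0  |  -14 ]
R2 <=> R4
  [ 1  3  0  -1  |  -24 ]
  [ 0  1  2   0  |  -14 ]
  [ 0  0  4  -3  |  -28 ]
  [ 0  0  1  -1  |   -8 ]
R3 → 1/4·R3
  [ 1  3  0    -1  |  -24 ]
  [ 0  1  2     0  |  -14 ]
  [ 0  0  1  -3/4  |   -7 ]
  [ 0  0  1    -1  |   -8 ]
R4 → R4 − R3
  [ 1  3  0    -1  |  -24 ]
  [ 0  1  2     0  |  -14 ]
  [ 0  0  1  -3/4  |   -7 ]
  [ 0  0  0  -1/4  |   -1 ]
R4 → -4·R4
  [ 1  3  0    -1  |  -24 ]
  [ 0  1  2     0  |  -14 ]
  [ 0  0  1  -3/4  |   -7 ]
  [ 0  0  0     1  |    4 ]
R3 → R3 + 3/4·R4
  [ 1  3  0  -1  |  -24 ]
  [ 0  1  2   0  |  -14 ]
  [ 0  0  1   0  |   -4 ]
  [ 0  0  0   1  |    4 ]
R1 → R1 + R4
  [ 1  3  0  0  |  -20 ]
  [ 0  1  2  0  |  -14 ]
  [ 0  0  1  0  |   -4 ]
  [ 0  0  0  1  |    4 ]
R2 → R2 − 2·R3
  [ 1  3  0  0  |  -20 ]
  [ 0  1  0  0  |   -6 ]
  [ 0  0  1  0  |   -4 ]
  [ 0  0  0  1  |    4 ]
R1 → R1 − 3·R2
  [ 1  0  0  0  |  -2 ]
  [ 0  1  0  0  |  -6 ]
  [ 0  0  1  0  |  -4 ]
  [ 0  0  0  1  |   4 ]
Reading off the last column: a = -2, b = -6, c = -4, d = 4.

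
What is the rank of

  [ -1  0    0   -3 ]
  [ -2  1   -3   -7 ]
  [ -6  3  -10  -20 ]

R1 := -1·R1
  [  1  0    0    3 ]
  [ -2  1   -3   -7 ]
  [ -6  3  -10  -20 ]
R2 := R2 + 2·R1
  [  1  0    0    3 ]
  [  0  1   -3   -1 ]
  [ -6  3  -10  -20 ]
R3 := R3 + 6·R1
  [ 1  0    0   3 ]
  [ 0  1   -3  -1 ]
  [ 0  3  -10  -2 ]
R3 := R3 − 3·R2
  [ 1  0   0   3 ]
  [ 0  1  -3  -1 ]
  [ 0  0  -1   1 ]
R3 := -1·R3
  [ 1  0   0   3 ]
  [ 0  1  -3  -1 ]
  [ 0  0   1  -1 ]
R2 := R2 + 3·R3
  [ 1  0  0   3 ]
  [ 0  1  0  -4 ]
  [ 0  0  1  -1 ]
The reduced form has 3 nonzero rows.

rank = 3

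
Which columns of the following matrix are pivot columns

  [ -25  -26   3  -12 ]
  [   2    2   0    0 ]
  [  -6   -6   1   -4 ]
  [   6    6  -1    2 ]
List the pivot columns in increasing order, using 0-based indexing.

0, 1, 2, 3

r1 → -1/25·r1
r2 → r2 − 2·r1
r3 → r3 + 6·r1
r4 → r4 − 6·r1
r2 → -25/2·r2
r3 → r3 − 6/25·r2
r4 → r4 + 6/25·r2
r4 → r4 + r3
r4 → -1/2·r4
r3 → r3 + 4·r4
r2 → r2 − 12·r4
r1 → r1 − 12/25·r4
r2 → r2 + 3·r3
r1 → r1 + 3/25·r3
r1 → r1 − 26/25·r2
Pivot columns are the columns containing a leading 1.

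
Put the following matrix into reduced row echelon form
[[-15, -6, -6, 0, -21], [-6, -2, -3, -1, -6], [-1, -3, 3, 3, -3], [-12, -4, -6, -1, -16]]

[[1, 0, 0, 0, 3], [0, 1, 0, 0, -4], [0, 0, 1, 0, 0], [0, 0, 0, 1, -4]]

R1 ← -1/15·R1
R2 ← R2 + 6·R1
R3 ← R3 + R1
R4 ← R4 + 12·R1
R2 ← 5/2·R2
R3 ← R3 + 13/5·R2
R4 ← R4 − 4/5·R2
R3 ← -2·R3
R3 ← R3 − 7·R4
R2 ← R2 + 5/2·R4
R2 ← R2 + 3/2·R3
R1 ← R1 − 2/5·R3
R1 ← R1 − 2/5·R2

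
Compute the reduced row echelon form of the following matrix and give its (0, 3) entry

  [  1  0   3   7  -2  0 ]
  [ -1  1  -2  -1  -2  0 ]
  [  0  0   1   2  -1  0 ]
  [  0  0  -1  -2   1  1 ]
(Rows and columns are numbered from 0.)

R2 := R2 + R1
R4 := R4 + R3
R2 := R2 − R3
R1 := R1 − 3·R3

1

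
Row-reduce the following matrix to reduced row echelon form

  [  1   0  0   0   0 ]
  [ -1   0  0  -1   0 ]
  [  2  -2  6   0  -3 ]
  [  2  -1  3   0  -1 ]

R2 ← R2 + R1
  [ 1   0  0   0   0 ]
  [ 0   0  0  -1   0 ]
  [ 2  -2  6   0  -3 ]
  [ 2  -1  3   0  -1 ]
R3 ← R3 − 2·R1
  [ 1   0  0   0   0 ]
  [ 0   0  0  -1   0 ]
  [ 0  -2  6   0  -3 ]
  [ 2  -1  3   0  -1 ]
R4 ← R4 − 2·R1
  [ 1   0  0   0   0 ]
  [ 0   0  0  -1   0 ]
  [ 0  -2  6   0  -3 ]
  [ 0  -1  3   0  -1 ]
R2 <=> R3
  [ 1   0  0   0   0 ]
  [ 0  -2  6   0  -3 ]
  [ 0   0  0  -1   0 ]
  [ 0  -1  3   0  -1 ]
R2 ← -1/2·R2
  [ 1   0   0   0    0 ]
  [ 0   1  -3   0  3/2 ]
  [ 0   0   0  -1    0 ]
  [ 0  -1   3   0   -1 ]
R4 ← R4 + R2
  [ 1  0   0   0    0 ]
  [ 0  1  -3   0  3/2 ]
  [ 0  0   0  -1    0 ]
  [ 0  0   0   0  1/2 ]
R3 ← -1·R3
  [ 1  0   0  0    0 ]
  [ 0  1  -3  0  3/2 ]
  [ 0  0   0  1    0 ]
  [ 0  0   0  0  1/2 ]
R4 ← 2·R4
  [ 1  0   0  0    0 ]
  [ 0  1  -3  0  3/2 ]
  [ 0  0   0  1    0 ]
  [ 0  0   0  0    1 ]
R2 ← R2 − 3/2·R4
  [ 1  0   0  0  0 ]
  [ 0  1  -3  0  0 ]
  [ 0  0   0  1  0 ]
  [ 0  0   0  0  1 ]

[[1, 0, 0, 0, 0], [0, 1, -3, 0, 0], [0, 0, 0, 1, 0], [0, 0, 0, 0, 1]]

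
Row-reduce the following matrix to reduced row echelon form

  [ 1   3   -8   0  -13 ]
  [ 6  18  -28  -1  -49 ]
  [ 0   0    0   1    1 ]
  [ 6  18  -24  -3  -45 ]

Subtract 6 times R1 from R2.
  [ 1   3   -8   0  -13 ]
  [ 0   0   20  -1   29 ]
  [ 0   0    0   1    1 ]
  [ 6  18  -24  -3  -45 ]
Subtract 6 times R1 from R4.
  [ 1  3  -8   0  -13 ]
  [ 0  0  20  -1   29 ]
  [ 0  0   0   1    1 ]
  [ 0  0  24  -3   33 ]
Multiply R2 by 1/20.
  [ 1  3  -8      0    -13 ]
  [ 0  0   1  -1/20  29/20 ]
  [ 0  0   0      1      1 ]
  [ 0  0  24     -3     33 ]
Subtract 24 times R2 from R4.
  [ 1  3  -8      0    -13 ]
  [ 0  0   1  -1/20  29/20 ]
  [ 0  0   0      1      1 ]
  [ 0  0   0   -9/5   -9/5 ]
Add 9/5 times R3 to R4.
  [ 1  3  -8      0    -13 ]
  [ 0  0   1  -1/20  29/20 ]
  [ 0  0   0      1      1 ]
  [ 0  0   0      0      0 ]
Add 1/20 times R3 to R2.
  [ 1  3  -8  0  -13 ]
  [ 0  0   1  0  3/2 ]
  [ 0  0   0  1    1 ]
  [ 0  0   0  0    0 ]
Add 8 times R2 to R1.
  [ 1  3  0  0   -1 ]
  [ 0  0  1  0  3/2 ]
  [ 0  0  0  1    1 ]
  [ 0  0  0  0    0 ]

[[1, 3, 0, 0, -1], [0, 0, 1, 0, 3/2], [0, 0, 0, 1, 1], [0, 0, 0, 0, 0]]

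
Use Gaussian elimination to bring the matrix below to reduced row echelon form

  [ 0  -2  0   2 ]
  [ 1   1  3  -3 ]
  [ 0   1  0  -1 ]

Swap R1 and R2.
  [ 1   1  3  -3 ]
  [ 0  -2  0   2 ]
  [ 0   1  0  -1 ]
Multiply R2 by -1/2.
  [ 1  1  3  -3 ]
  [ 0  1  0  -1 ]
  [ 0  1  0  -1 ]
Subtract R2 from R3.
  [ 1  1  3  -3 ]
  [ 0  1  0  -1 ]
  [ 0  0  0   0 ]
Subtract R2 from R1.
  [ 1  0  3  -2 ]
  [ 0  1  0  -1 ]
  [ 0  0  0   0 ]

[[1, 0, 3, -2], [0, 1, 0, -1], [0, 0, 0, 0]]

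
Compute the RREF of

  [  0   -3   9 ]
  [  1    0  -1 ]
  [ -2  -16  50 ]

Swap ρ1 and ρ2.
  [  1    0  -1 ]
  [  0   -3   9 ]
  [ -2  -16  50 ]
Add 2 times ρ1 to ρ3.
  [ 1    0  -1 ]
  [ 0   -3   9 ]
  [ 0  -16  48 ]
Multiply ρ2 by -1/3.
  [ 1    0  -1 ]
  [ 0    1  -3 ]
  [ 0  -16  48 ]
Add 16 times ρ2 to ρ3.
  [ 1  0  -1 ]
  [ 0  1  -3 ]
  [ 0  0   0 ]

[[1, 0, -1], [0, 1, -3], [0, 0, 0]]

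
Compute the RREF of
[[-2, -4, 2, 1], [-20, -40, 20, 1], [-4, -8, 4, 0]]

Multiply R1 by -1/2.
  [   1    2  -1  -1/2 ]
  [ -20  -40  20     1 ]
  [  -4   -8   4     0 ]
Add 20 times R1 to R2.
  [  1   2  -1  -1/2 ]
  [  0   0   0    -9 ]
  [ -4  -8   4     0 ]
Add 4 times R1 to R3.
  [ 1  2  -1  -1/2 ]
  [ 0  0   0    -9 ]
  [ 0  0   0    -2 ]
Multiply R2 by -1/9.
  [ 1  2  -1  -1/2 ]
  [ 0  0   0     1 ]
  [ 0  0   0    -2 ]
Add 2 times R2 to R3.
  [ 1  2  -1  -1/2 ]
  [ 0  0   0     1 ]
  [ 0  0   0     0 ]
Add 1/2 times R2 to R1.
  [ 1  2  -1  0 ]
  [ 0  0   0  1 ]
  [ 0  0   0  0 ]

[[1, 2, -1, 0], [0, 0, 0, 1], [0, 0, 0, 0]]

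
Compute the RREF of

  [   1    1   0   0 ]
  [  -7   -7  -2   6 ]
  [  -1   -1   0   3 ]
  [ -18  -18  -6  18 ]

ρ2 → ρ2 + 7·ρ1
  [   1    1   0   0 ]
  [   0    0  -2   6 ]
  [  -1   -1   0   3 ]
  [ -18  -18  -6  18 ]
ρ3 → ρ3 + ρ1
  [   1    1   0   0 ]
  [   0    0  -2   6 ]
  [   0    0   0   3 ]
  [ -18  -18  -6  18 ]
ρ4 → ρ4 + 18·ρ1
  [ 1  1   0   0 ]
  [ 0  0  -2   6 ]
  [ 0  0   0   3 ]
  [ 0  0  -6  18 ]
ρ2 → -1/2·ρ2
  [ 1  1   0   0 ]
  [ 0  0   1  -3 ]
  [ 0  0   0   3 ]
  [ 0  0  -6  18 ]
ρ4 → ρ4 + 6·ρ2
  [ 1  1  0   0 ]
  [ 0  0  1  -3 ]
  [ 0  0  0   3 ]
  [ 0  0  0   0 ]
ρ3 → 1/3·ρ3
  [ 1  1  0   0 ]
  [ 0  0  1  -3 ]
  [ 0  0  0   1 ]
  [ 0  0  0   0 ]
ρ2 → ρ2 + 3·ρ3
  [ 1  1  0  0 ]
  [ 0  0  1  0 ]
  [ 0  0  0  1 ]
  [ 0  0  0  0 ]

[[1, 1, 0, 0], [0, 0, 1, 0], [0, 0, 0, 1], [0, 0, 0, 0]]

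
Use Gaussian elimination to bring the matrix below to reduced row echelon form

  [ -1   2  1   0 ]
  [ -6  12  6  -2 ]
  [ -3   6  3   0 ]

[[1, -2, -1, 0], [0, 0, 0, 1], [0, 0, 0, 0]]

R1 ← -1·R1
  [  1  -2  -1   0 ]
  [ -6  12   6  -2 ]
  [ -3   6   3   0 ]
R2 ← R2 + 6·R1
  [  1  -2  -1   0 ]
  [  0   0   0  -2 ]
  [ -3   6   3   0 ]
R3 ← R3 + 3·R1
  [ 1  -2  -1   0 ]
  [ 0   0   0  -2 ]
  [ 0   0   0   0 ]
R2 ← -1/2·R2
  [ 1  -2  -1  0 ]
  [ 0   0   0  1 ]
  [ 0   0   0  0 ]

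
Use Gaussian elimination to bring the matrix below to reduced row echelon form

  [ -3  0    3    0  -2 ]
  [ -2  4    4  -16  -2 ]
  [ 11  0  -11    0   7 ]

R1 ← -1/3·R1
  [  1  0   -1    0  2/3 ]
  [ -2  4    4  -16   -2 ]
  [ 11  0  -11    0    7 ]
R2 ← R2 + 2·R1
  [  1  0   -1    0   2/3 ]
  [  0  4    2  -16  -2/3 ]
  [ 11  0  -11    0     7 ]
R3 ← R3 − 11·R1
  [ 1  0  -1    0   2/3 ]
  [ 0  4   2  -16  -2/3 ]
  [ 0  0   0    0  -1/3 ]
R2 ← 1/4·R2
  [ 1  0   -1   0   2/3 ]
  [ 0  1  1/2  -4  -1/6 ]
  [ 0  0    0   0  -1/3 ]
R3 ← -3·R3
  [ 1  0   -1   0   2/3 ]
  [ 0  1  1/2  -4  -1/6 ]
  [ 0  0    0   0     1 ]
R2 ← R2 + 1/6·R3
  [ 1  0   -1   0  2/3 ]
  [ 0  1  1/2  -4    0 ]
  [ 0  0    0   0    1 ]
R1 ← R1 − 2/3·R3
  [ 1  0   -1   0  0 ]
  [ 0  1  1/2  -4  0 ]
  [ 0  0    0   0  1 ]

[[1, 0, -1, 0, 0], [0, 1, 1/2, -4, 0], [0, 0, 0, 0, 1]]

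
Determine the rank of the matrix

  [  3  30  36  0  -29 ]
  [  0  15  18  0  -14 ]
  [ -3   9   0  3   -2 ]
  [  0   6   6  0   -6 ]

rank = 4

ρ1 → 1/3·ρ1
  [  1  10  12  0  -29/3 ]
  [  0  15  18  0    -14 ]
  [ -3   9   0  3     -2 ]
  [  0   6   6  0     -6 ]
ρ3 → ρ3 + 3·ρ1
  [ 1  10  12  0  -29/3 ]
  [ 0  15  18  0    -14 ]
  [ 0  39  36  3    -31 ]
  [ 0   6   6  0     -6 ]
ρ2 → 1/15·ρ2
  [ 1  10   12  0   -29/3 ]
  [ 0   1  6/5  0  -14/15 ]
  [ 0  39   36  3     -31 ]
  [ 0   6    6  0      -6 ]
ρ3 → ρ3 − 39·ρ2
  [ 1  10     12  0   -29/3 ]
  [ 0   1    6/5  0  -14/15 ]
  [ 0   0  -54/5  3    27/5 ]
  [ 0   6      6  0      -6 ]
ρ4 → ρ4 − 6·ρ2
  [ 1  10     12  0   -29/3 ]
  [ 0   1    6/5  0  -14/15 ]
  [ 0   0  -54/5  3    27/5 ]
  [ 0   0   -6/5  0    -2/5 ]
ρ3 → -5/54·ρ3
  [ 1  10    12      0   -29/3 ]
  [ 0   1   6/5      0  -14/15 ]
  [ 0   0     1  -5/18    -1/2 ]
  [ 0   0  -6/5      0    -2/5 ]
ρ4 → ρ4 + 6/5·ρ3
  [ 1  10   12      0   -29/3 ]
  [ 0   1  6/5      0  -14/15 ]
  [ 0   0    1  -5/18    -1/2 ]
  [ 0   0    0   -1/3      -1 ]
ρ4 → -3·ρ4
  [ 1  10   12      0   -29/3 ]
  [ 0   1  6/5      0  -14/15 ]
  [ 0   0    1  -5/18    -1/2 ]
  [ 0   0    0      1       3 ]
ρ3 → ρ3 + 5/18·ρ4
  [ 1  10   12  0   -29/3 ]
  [ 0   1  6/5  0  -14/15 ]
  [ 0   0    1  0     1/3 ]
  [ 0   0    0  1       3 ]
ρ2 → ρ2 − 6/5·ρ3
  [ 1  10  12  0  -29/3 ]
  [ 0   1   0  0   -4/3 ]
  [ 0   0   1  0    1/3 ]
  [ 0   0   0  1      3 ]
ρ1 → ρ1 − 12·ρ3
  [ 1  10  0  0  -41/3 ]
  [ 0   1  0  0   -4/3 ]
  [ 0   0  1  0    1/3 ]
  [ 0   0  0  1      3 ]
ρ1 → ρ1 − 10·ρ2
  [ 1  0  0  0  -1/3 ]
  [ 0  1  0  0  -4/3 ]
  [ 0  0  1  0   1/3 ]
  [ 0  0  0  1     3 ]
The reduced form has 4 nonzero rows.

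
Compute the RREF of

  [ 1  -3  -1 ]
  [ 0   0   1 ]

[[1, -3, 0], [0, 0, 1]]

Add r2 to r1.
  [ 1  -3  0 ]
  [ 0   0  1 ]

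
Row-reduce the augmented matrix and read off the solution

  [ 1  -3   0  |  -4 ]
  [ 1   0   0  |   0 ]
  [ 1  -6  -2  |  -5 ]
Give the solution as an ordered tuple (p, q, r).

R2 ← R2 − R1
R3 ← R3 − R1
R2 ← 1/3·R2
R3 ← R3 + 3·R2
R3 ← -1/2·R3
R1 ← R1 + 3·R2
Reading off the last column: p = 0, q = 4/3, r = -3/2.

(0, 4/3, -3/2)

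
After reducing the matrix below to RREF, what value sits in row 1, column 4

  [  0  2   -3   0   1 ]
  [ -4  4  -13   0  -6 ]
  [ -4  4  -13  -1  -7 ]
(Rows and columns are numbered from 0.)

r1 <=> r2
  [ -4  4  -13   0  -6 ]
  [  0  2   -3   0   1 ]
  [ -4  4  -13  -1  -7 ]
r1 := -1/4·r1
  [  1  -1  13/4   0  3/2 ]
  [  0   2    -3   0    1 ]
  [ -4   4   -13  -1   -7 ]
r3 := r3 + 4·r1
  [ 1  -1  13/4   0  3/2 ]
  [ 0   2    -3   0    1 ]
  [ 0   0     0  -1   -1 ]
r2 := 1/2·r2
  [ 1  -1  13/4   0  3/2 ]
  [ 0   1  -3/2   0  1/2 ]
  [ 0   0     0  -1   -1 ]
r3 := -1·r3
  [ 1  -1  13/4  0  3/2 ]
  [ 0   1  -3/2  0  1/2 ]
  [ 0   0     0  1    1 ]
r1 := r1 + r2
  [ 1  0   7/4  0    2 ]
  [ 0  1  -3/2  0  1/2 ]
  [ 0  0     0  1    1 ]

1/2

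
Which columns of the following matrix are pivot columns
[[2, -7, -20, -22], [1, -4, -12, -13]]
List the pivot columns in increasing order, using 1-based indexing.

r1 -> 1/2·r1
  [ 1  -7/2  -10  -11 ]
  [ 1    -4  -12  -13 ]
r2 -> r2 − r1
  [ 1  -7/2  -10  -11 ]
  [ 0  -1/2   -2   -2 ]
r2 -> -2·r2
  [ 1  -7/2  -10  -11 ]
  [ 0     1    4    4 ]
r1 -> r1 + 7/2·r2
  [ 1  0  4  3 ]
  [ 0  1  4  4 ]
Pivot columns are the columns containing a leading 1.

1, 2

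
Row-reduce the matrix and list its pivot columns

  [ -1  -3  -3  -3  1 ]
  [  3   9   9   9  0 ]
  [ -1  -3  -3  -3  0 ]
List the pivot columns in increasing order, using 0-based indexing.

Multiply R1 by -1.
  [  1   3   3   3  -1 ]
  [  3   9   9   9   0 ]
  [ -1  -3  -3  -3   0 ]
Subtract 3 times R1 from R2.
  [  1   3   3   3  -1 ]
  [  0   0   0   0   3 ]
  [ -1  -3  -3  -3   0 ]
Add R1 to R3.
  [ 1  3  3  3  -1 ]
  [ 0  0  0  0   3 ]
  [ 0  0  0  0  -1 ]
Multiply R2 by 1/3.
  [ 1  3  3  3  -1 ]
  [ 0  0  0  0   1 ]
  [ 0  0  0  0  -1 ]
Add R2 to R3.
  [ 1  3  3  3  -1 ]
  [ 0  0  0  0   1 ]
  [ 0  0  0  0   0 ]
Add R2 to R1.
  [ 1  3  3  3  0 ]
  [ 0  0  0  0  1 ]
  [ 0  0  0  0  0 ]
Pivot columns are the columns containing a leading 1.

0, 4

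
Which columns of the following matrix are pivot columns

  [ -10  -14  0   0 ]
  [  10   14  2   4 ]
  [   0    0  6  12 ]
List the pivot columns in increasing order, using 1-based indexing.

1, 3

R1 → -1/10·R1
  [  1  7/5  0   0 ]
  [ 10   14  2   4 ]
  [  0    0  6  12 ]
R2 → R2 − 10·R1
  [ 1  7/5  0   0 ]
  [ 0    0  2   4 ]
  [ 0    0  6  12 ]
R2 → 1/2·R2
  [ 1  7/5  0   0 ]
  [ 0    0  1   2 ]
  [ 0    0  6  12 ]
R3 → R3 − 6·R2
  [ 1  7/5  0  0 ]
  [ 0    0  1  2 ]
  [ 0    0  0  0 ]
Pivot columns are the columns containing a leading 1.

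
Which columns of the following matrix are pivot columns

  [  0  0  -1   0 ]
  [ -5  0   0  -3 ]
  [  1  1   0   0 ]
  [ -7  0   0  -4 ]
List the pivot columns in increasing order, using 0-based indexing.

0, 1, 2, 3

Swap R1 and R2.
  [ -5  0   0  -3 ]
  [  0  0  -1   0 ]
  [  1  1   0   0 ]
  [ -7  0   0  -4 ]
Multiply R1 by -1/5.
  [  1  0   0  3/5 ]
  [  0  0  -1    0 ]
  [  1  1   0    0 ]
  [ -7  0   0   -4 ]
Subtract R1 from R3.
  [  1  0   0   3/5 ]
  [  0  0  -1     0 ]
  [  0  1   0  -3/5 ]
  [ -7  0   0    -4 ]
Add 7 times R1 to R4.
  [ 1  0   0   3/5 ]
  [ 0  0  -1     0 ]
  [ 0  1   0  -3/5 ]
  [ 0  0   0   1/5 ]
Swap R2 and R3.
  [ 1  0   0   3/5 ]
  [ 0  1   0  -3/5 ]
  [ 0  0  -1     0 ]
  [ 0  0   0   1/5 ]
Multiply R3 by -1.
  [ 1  0  0   3/5 ]
  [ 0  1  0  -3/5 ]
  [ 0  0  1     0 ]
  [ 0  0  0   1/5 ]
Multiply R4 by 5.
  [ 1  0  0   3/5 ]
  [ 0  1  0  -3/5 ]
  [ 0  0  1     0 ]
  [ 0  0  0     1 ]
Add 3/5 times R4 to R2.
  [ 1  0  0  3/5 ]
  [ 0  1  0    0 ]
  [ 0  0  1    0 ]
  [ 0  0  0    1 ]
Subtract 3/5 times R4 from R1.
  [ 1  0  0  0 ]
  [ 0  1  0  0 ]
  [ 0  0  1  0 ]
  [ 0  0  0  1 ]
Pivot columns are the columns containing a leading 1.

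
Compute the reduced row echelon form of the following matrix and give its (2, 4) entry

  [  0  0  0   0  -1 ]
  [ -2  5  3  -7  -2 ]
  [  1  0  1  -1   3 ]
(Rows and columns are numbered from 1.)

-9/5

R1 <=> R2
  [ -2  5  3  -7  -2 ]
  [  0  0  0   0  -1 ]
  [  1  0  1  -1   3 ]
R1 → -1/2·R1
  [ 1  -5/2  -3/2  7/2   1 ]
  [ 0     0     0    0  -1 ]
  [ 1     0     1   -1   3 ]
R3 → R3 − R1
  [ 1  -5/2  -3/2   7/2   1 ]
  [ 0     0     0     0  -1 ]
  [ 0   5/2   5/2  -9/2   2 ]
R2 <=> R3
  [ 1  -5/2  -3/2   7/2   1 ]
  [ 0   5/2   5/2  -9/2   2 ]
  [ 0     0     0     0  -1 ]
R2 → 2/5·R2
  [ 1  -5/2  -3/2   7/2    1 ]
  [ 0     1     1  -9/5  4/5 ]
  [ 0     0     0     0   -1 ]
R3 → -1·R3
  [ 1  -5/2  -3/2   7/2    1 ]
  [ 0     1     1  -9/5  4/5 ]
  [ 0     0     0     0    1 ]
R2 → R2 − 4/5·R3
  [ 1  -5/2  -3/2   7/2  1 ]
  [ 0     1     1  -9/5  0 ]
  [ 0     0     0     0  1 ]
R1 → R1 − R3
  [ 1  -5/2  -3/2   7/2  0 ]
  [ 0     1     1  -9/5  0 ]
  [ 0     0     0     0  1 ]
R1 → R1 + 5/2·R2
  [ 1  0  1    -1  0 ]
  [ 0  1  1  -9/5  0 ]
  [ 0  0  0     0  1 ]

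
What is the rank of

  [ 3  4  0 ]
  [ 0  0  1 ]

r1 ← 1/3·r1
  [ 1  4/3  0 ]
  [ 0    0  1 ]
The reduced form has 2 nonzero rows.

rank = 2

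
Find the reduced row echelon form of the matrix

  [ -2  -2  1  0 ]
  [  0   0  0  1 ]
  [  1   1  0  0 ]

[[1, 1, 0, 0], [0, 0, 1, 0], [0, 0, 0, 1]]

R1 -> -1/2·R1
R3 -> R3 − R1
R2 ↔ R3
R2 -> 2·R2
R1 -> R1 + 1/2·R2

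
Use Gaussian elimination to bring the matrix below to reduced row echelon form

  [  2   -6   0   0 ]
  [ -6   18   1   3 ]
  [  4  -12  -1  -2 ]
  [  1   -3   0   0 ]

r1 → 1/2·r1
  [  1   -3   0   0 ]
  [ -6   18   1   3 ]
  [  4  -12  -1  -2 ]
  [  1   -3   0   0 ]
r2 → r2 + 6·r1
  [ 1   -3   0   0 ]
  [ 0    0   1   3 ]
  [ 4  -12  -1  -2 ]
  [ 1   -3   0   0 ]
r3 → r3 − 4·r1
  [ 1  -3   0   0 ]
  [ 0   0   1   3 ]
  [ 0   0  -1  -2 ]
  [ 1  -3   0   0 ]
r4 → r4 − r1
  [ 1  -3   0   0 ]
  [ 0   0   1   3 ]
  [ 0   0  -1  -2 ]
  [ 0   0   0   0 ]
r3 → r3 + r2
  [ 1  -3  0  0 ]
  [ 0   0  1  3 ]
  [ 0   0  0  1 ]
  [ 0   0  0  0 ]
r2 → r2 − 3·r3
  [ 1  -3  0  0 ]
  [ 0   0  1  0 ]
  [ 0   0  0  1 ]
  [ 0   0  0  0 ]

[[1, -3, 0, 0], [0, 0, 1, 0], [0, 0, 0, 1], [0, 0, 0, 0]]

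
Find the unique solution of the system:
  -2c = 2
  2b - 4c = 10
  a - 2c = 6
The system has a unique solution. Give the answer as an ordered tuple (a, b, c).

(4, 3, -1)

Form the augmented matrix and row-reduce:
  [ 0  0  -2  |   2 ]
  [ 0  2  -4  |  10 ]
  [ 1  0  -2  |   6 ]
r1 <-> r3
  [ 1  0  -2  |   6 ]
  [ 0  2  -4  |  10 ]
  [ 0  0  -2  |   2 ]
r2 := 1/2·r2
  [ 1  0  -2  |  6 ]
  [ 0  1  -2  |  5 ]
  [ 0  0  -2  |  2 ]
r3 := -1/2·r3
  [ 1  0  -2  |   6 ]
  [ 0  1  -2  |   5 ]
  [ 0  0   1  |  -1 ]
r2 := r2 + 2·r3
  [ 1  0  -2  |   6 ]
  [ 0  1   0  |   3 ]
  [ 0  0   1  |  -1 ]
r1 := r1 + 2·r3
  [ 1  0  0  |   4 ]
  [ 0  1  0  |   3 ]
  [ 0  0  1  |  -1 ]
Reading off the last column: a = 4, b = 3, c = -1.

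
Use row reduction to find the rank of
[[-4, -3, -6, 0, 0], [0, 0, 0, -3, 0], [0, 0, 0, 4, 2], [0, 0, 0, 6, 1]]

R1 -> -1/4·R1
  [ 1  3/4  3/2   0  0 ]
  [ 0    0    0  -3  0 ]
  [ 0    0    0   4  2 ]
  [ 0    0    0   6  1 ]
R2 -> -1/3·R2
  [ 1  3/4  3/2  0  0 ]
  [ 0    0    0  1  0 ]
  [ 0    0    0  4  2 ]
  [ 0    0    0  6  1 ]
R3 -> R3 − 4·R2
  [ 1  3/4  3/2  0  0 ]
  [ 0    0    0  1  0 ]
  [ 0    0    0  0  2 ]
  [ 0    0    0  6  1 ]
R4 -> R4 − 6·R2
  [ 1  3/4  3/2  0  0 ]
  [ 0    0    0  1  0 ]
  [ 0    0    0  0  2 ]
  [ 0    0    0  0  1 ]
R3 -> 1/2·R3
  [ 1  3/4  3/2  0  0 ]
  [ 0    0    0  1  0 ]
  [ 0    0    0  0  1 ]
  [ 0    0    0  0  1 ]
R4 -> R4 − R3
  [ 1  3/4  3/2  0  0 ]
  [ 0    0    0  1  0 ]
  [ 0    0    0  0  1 ]
  [ 0    0    0  0  0 ]
The reduced form has 3 nonzero rows.

rank = 3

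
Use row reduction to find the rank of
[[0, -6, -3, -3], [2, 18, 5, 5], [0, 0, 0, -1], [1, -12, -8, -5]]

rank = 3

R1 ↔ R2
  [ 2   18   5   5 ]
  [ 0   -6  -3  -3 ]
  [ 0    0   0  -1 ]
  [ 1  -12  -8  -5 ]
R1 := 1/2·R1
  [ 1    9  5/2  5/2 ]
  [ 0   -6   -3   -3 ]
  [ 0    0    0   -1 ]
  [ 1  -12   -8   -5 ]
R4 := R4 − R1
  [ 1    9    5/2    5/2 ]
  [ 0   -6     -3     -3 ]
  [ 0    0      0     -1 ]
  [ 0  -21  -21/2  -15/2 ]
R2 := -1/6·R2
  [ 1    9    5/2    5/2 ]
  [ 0    1    1/2    1/2 ]
  [ 0    0      0     -1 ]
  [ 0  -21  -21/2  -15/2 ]
R4 := R4 + 21·R2
  [ 1  9  5/2  5/2 ]
  [ 0  1  1/2  1/2 ]
  [ 0  0    0   -1 ]
  [ 0  0    0    3 ]
R3 := -1·R3
  [ 1  9  5/2  5/2 ]
  [ 0  1  1/2  1/2 ]
  [ 0  0    0    1 ]
  [ 0  0    0    3 ]
R4 := R4 − 3·R3
  [ 1  9  5/2  5/2 ]
  [ 0  1  1/2  1/2 ]
  [ 0  0    0    1 ]
  [ 0  0    0    0 ]
R2 := R2 − 1/2·R3
  [ 1  9  5/2  5/2 ]
  [ 0  1  1/2    0 ]
  [ 0  0    0    1 ]
  [ 0  0    0    0 ]
R1 := R1 − 5/2·R3
  [ 1  9  5/2  0 ]
  [ 0  1  1/2  0 ]
  [ 0  0    0  1 ]
  [ 0  0    0  0 ]
R1 := R1 − 9·R2
  [ 1  0   -2  0 ]
  [ 0  1  1/2  0 ]
  [ 0  0    0  1 ]
  [ 0  0    0  0 ]
The reduced form has 3 nonzero rows.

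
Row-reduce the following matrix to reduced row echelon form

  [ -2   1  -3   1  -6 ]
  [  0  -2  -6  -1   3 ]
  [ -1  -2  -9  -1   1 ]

Multiply ρ1 by -1/2.
  [  1  -1/2  3/2  -1/2  3 ]
  [  0    -2   -6    -1  3 ]
  [ -1    -2   -9    -1  1 ]
Add ρ1 to ρ3.
  [ 1  -1/2    3/2  -1/2  3 ]
  [ 0    -2     -6    -1  3 ]
  [ 0  -5/2  -15/2  -3/2  4 ]
Multiply ρ2 by -1/2.
  [ 1  -1/2    3/2  -1/2     3 ]
  [ 0     1      3   1/2  -3/2 ]
  [ 0  -5/2  -15/2  -3/2     4 ]
Add 5/2 times ρ2 to ρ3.
  [ 1  -1/2  3/2  -1/2     3 ]
  [ 0     1    3   1/2  -3/2 ]
  [ 0     0    0  -1/4   1/4 ]
Multiply ρ3 by -4.
  [ 1  -1/2  3/2  -1/2     3 ]
  [ 0     1    3   1/2  -3/2 ]
  [ 0     0    0     1    -1 ]
Subtract 1/2 times ρ3 from ρ2.
  [ 1  -1/2  3/2  -1/2   3 ]
  [ 0     1    3     0  -1 ]
  [ 0     0    0     1  -1 ]
Add 1/2 times ρ3 to ρ1.
  [ 1  -1/2  3/2  0  5/2 ]
  [ 0     1    3  0   -1 ]
  [ 0     0    0  1   -1 ]
Add 1/2 times ρ2 to ρ1.
  [ 1  0  3  0   2 ]
  [ 0  1  3  0  -1 ]
  [ 0  0  0  1  -1 ]

[[1, 0, 3, 0, 2], [0, 1, 3, 0, -1], [0, 0, 0, 1, -1]]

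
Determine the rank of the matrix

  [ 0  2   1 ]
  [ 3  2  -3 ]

rank = 2

R1 <=> R2
  [ 3  2  -3 ]
  [ 0  2   1 ]
R1 → 1/3·R1
  [ 1  2/3  -1 ]
  [ 0    2   1 ]
R2 → 1/2·R2
  [ 1  2/3   -1 ]
  [ 0    1  1/2 ]
R1 → R1 − 2/3·R2
  [ 1  0  -4/3 ]
  [ 0  1   1/2 ]
The reduced form has 2 nonzero rows.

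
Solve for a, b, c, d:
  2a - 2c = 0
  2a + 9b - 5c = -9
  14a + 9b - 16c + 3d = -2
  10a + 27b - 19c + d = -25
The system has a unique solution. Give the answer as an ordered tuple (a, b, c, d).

(1, -2/3, 1, 2)

Form the augmented matrix and row-reduce:
  [  2   0   -2  0  |    0 ]
  [  2   9   -5  0  |   -9 ]
  [ 14   9  -16  3  |   -2 ]
  [ 10  27  -19  1  |  -25 ]
R1 → 1/2·R1
  [  1   0   -1  0  |    0 ]
  [  2   9   -5  0  |   -9 ]
  [ 14   9  -16  3  |   -2 ]
  [ 10  27  -19  1  |  -25 ]
R2 → R2 − 2·R1
  [  1   0   -1  0  |    0 ]
  [  0   9   -3  0  |   -9 ]
  [ 14   9  -16  3  |   -2 ]
  [ 10  27  -19  1  |  -25 ]
R3 → R3 − 14·R1
  [  1   0   -1  0  |    0 ]
  [  0   9   -3  0  |   -9 ]
  [  0   9   -2  3  |   -2 ]
  [ 10  27  -19  1  |  -25 ]
R4 → R4 − 10·R1
  [ 1   0  -1  0  |    0 ]
  [ 0   9  -3  0  |   -9 ]
  [ 0   9  -2  3  |   -2 ]
  [ 0  27  -9  1  |  -25 ]
R2 → 1/9·R2
  [ 1   0    -1  0  |    0 ]
  [ 0   1  -1/3  0  |   -1 ]
  [ 0   9    -2  3  |   -2 ]
  [ 0  27    -9  1  |  -25 ]
R3 → R3 − 9·R2
  [ 1   0    -1  0  |    0 ]
  [ 0   1  -1/3  0  |   -1 ]
  [ 0   0     1  3  |    7 ]
  [ 0  27    -9  1  |  -25 ]
R4 → R4 − 27·R2
  [ 1  0    -1  0  |   0 ]
  [ 0  1  -1/3  0  |  -1 ]
  [ 0  0     1  3  |   7 ]
  [ 0  0     0  1  |   2 ]
R3 → R3 − 3·R4
  [ 1  0    -1  0  |   0 ]
  [ 0  1  -1/3  0  |  -1 ]
  [ 0  0     1  0  |   1 ]
  [ 0  0     0  1  |   2 ]
R2 → R2 + 1/3·R3
  [ 1  0  -1  0  |     0 ]
  [ 0  1   0  0  |  -2/3 ]
  [ 0  0   1  0  |     1 ]
  [ 0  0   0  1  |     2 ]
R1 → R1 + R3
  [ 1  0  0  0  |     1 ]
  [ 0  1  0  0  |  -2/3 ]
  [ 0  0  1  0  |     1 ]
  [ 0  0  0  1  |     2 ]
Reading off the last column: a = 1, b = -2/3, c = 1, d = 2.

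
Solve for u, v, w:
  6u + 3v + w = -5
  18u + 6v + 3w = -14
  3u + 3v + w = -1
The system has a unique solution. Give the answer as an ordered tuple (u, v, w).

Form the augmented matrix and row-reduce:
  [  6  3  1  |   -5 ]
  [ 18  6  3  |  -14 ]
  [  3  3  1  |   -1 ]
ρ1 ← 1/6·ρ1
  [  1  1/2  1/6  |  -5/6 ]
  [ 18    6    3  |   -14 ]
  [  3    3    1  |    -1 ]
ρ2 ← ρ2 − 18·ρ1
  [ 1  1/2  1/6  |  -5/6 ]
  [ 0   -3    0  |     1 ]
  [ 3    3    1  |    -1 ]
ρ3 ← ρ3 − 3·ρ1
  [ 1  1/2  1/6  |  -5/6 ]
  [ 0   -3    0  |     1 ]
  [ 0  3/2  1/2  |   3/2 ]
ρ2 ← -1/3·ρ2
  [ 1  1/2  1/6  |  -5/6 ]
  [ 0    1    0  |  -1/3 ]
  [ 0  3/2  1/2  |   3/2 ]
ρ3 ← ρ3 − 3/2·ρ2
  [ 1  1/2  1/6  |  -5/6 ]
  [ 0    1    0  |  -1/3 ]
  [ 0    0  1/2  |     2 ]
ρ3 ← 2·ρ3
  [ 1  1/2  1/6  |  -5/6 ]
  [ 0    1    0  |  -1/3 ]
  [ 0    0    1  |     4 ]
ρ1 ← ρ1 − 1/6·ρ3
  [ 1  1/2  0  |  -3/2 ]
  [ 0    1  0  |  -1/3 ]
  [ 0    0  1  |     4 ]
ρ1 ← ρ1 − 1/2·ρ2
  [ 1  0  0  |  -4/3 ]
  [ 0  1  0  |  -1/3 ]
  [ 0  0  1  |     4 ]
Reading off the last column: u = -4/3, v = -1/3, w = 4.

(-4/3, -1/3, 4)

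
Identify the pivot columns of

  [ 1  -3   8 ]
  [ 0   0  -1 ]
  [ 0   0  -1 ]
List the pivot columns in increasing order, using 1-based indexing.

1, 3

r2 -> -1·r2
  [ 1  -3   8 ]
  [ 0   0   1 ]
  [ 0   0  -1 ]
r3 -> r3 + r2
  [ 1  -3  8 ]
  [ 0   0  1 ]
  [ 0   0  0 ]
r1 -> r1 − 8·r2
  [ 1  -3  0 ]
  [ 0   0  1 ]
  [ 0   0  0 ]
Pivot columns are the columns containing a leading 1.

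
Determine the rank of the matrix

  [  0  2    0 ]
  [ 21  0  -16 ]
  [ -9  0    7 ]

ρ1 ↔ ρ2
  [ 21  0  -16 ]
  [  0  2    0 ]
  [ -9  0    7 ]
ρ1 ← 1/21·ρ1
  [  1  0  -16/21 ]
  [  0  2       0 ]
  [ -9  0       7 ]
ρ3 ← ρ3 + 9·ρ1
  [ 1  0  -16/21 ]
  [ 0  2       0 ]
  [ 0  0     1/7 ]
ρ2 ← 1/2·ρ2
  [ 1  0  -16/21 ]
  [ 0  1       0 ]
  [ 0  0     1/7 ]
ρ3 ← 7·ρ3
  [ 1  0  -16/21 ]
  [ 0  1       0 ]
  [ 0  0       1 ]
ρ1 ← ρ1 + 16/21·ρ3
  [ 1  0  0 ]
  [ 0  1  0 ]
  [ 0  0  1 ]
The reduced form has 3 nonzero rows.

rank = 3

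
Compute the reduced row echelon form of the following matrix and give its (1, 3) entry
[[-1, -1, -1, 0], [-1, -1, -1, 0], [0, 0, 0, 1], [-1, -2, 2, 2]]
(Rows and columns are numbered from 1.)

4

R1 := -1·R1
  [  1   1   1  0 ]
  [ -1  -1  -1  0 ]
  [  0   0   0  1 ]
  [ -1  -2   2  2 ]
R2 := R2 + R1
  [  1   1  1  0 ]
  [  0   0  0  0 ]
  [  0   0  0  1 ]
  [ -1  -2  2  2 ]
R4 := R4 + R1
  [ 1   1  1  0 ]
  [ 0   0  0  0 ]
  [ 0   0  0  1 ]
  [ 0  -1  3  2 ]
R2 <-> R4
  [ 1   1  1  0 ]
  [ 0  -1  3  2 ]
  [ 0   0  0  1 ]
  [ 0   0  0  0 ]
R2 := -1·R2
  [ 1  1   1   0 ]
  [ 0  1  -3  -2 ]
  [ 0  0   0   1 ]
  [ 0  0   0   0 ]
R2 := R2 + 2·R3
  [ 1  1   1  0 ]
  [ 0  1  -3  0 ]
  [ 0  0   0  1 ]
  [ 0  0   0  0 ]
R1 := R1 − R2
  [ 1  0   4  0 ]
  [ 0  1  -3  0 ]
  [ 0  0   0  1 ]
  [ 0  0   0  0 ]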